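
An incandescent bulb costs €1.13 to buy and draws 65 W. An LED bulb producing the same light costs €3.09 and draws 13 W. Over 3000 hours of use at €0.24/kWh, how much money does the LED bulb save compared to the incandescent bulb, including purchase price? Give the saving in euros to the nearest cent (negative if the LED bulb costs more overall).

incandescent bulb: €1.13 + (65/1000) kW × 3000 h × €0.24 = €1.13 + €46.8 = €47.93
LED bulb: €3.09 + (13/1000) kW × 3000 h × €0.24 = €3.09 + €9.36 = €12.45
Saving = €47.93 − €12.45 = €35.48

€35.48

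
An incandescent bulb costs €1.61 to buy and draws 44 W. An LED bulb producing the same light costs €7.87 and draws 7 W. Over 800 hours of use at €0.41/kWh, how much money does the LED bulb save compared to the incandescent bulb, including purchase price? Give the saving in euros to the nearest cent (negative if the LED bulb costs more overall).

€5.88

incandescent bulb: €1.61 + (44/1000) kW × 800 h × €0.41 = €1.61 + €14.432 = €16.042
LED bulb: €7.87 + (7/1000) kW × 800 h × €0.41 = €7.87 + €2.296 = €10.166
Saving = €16.042 − €10.166 = €5.876 → €5.88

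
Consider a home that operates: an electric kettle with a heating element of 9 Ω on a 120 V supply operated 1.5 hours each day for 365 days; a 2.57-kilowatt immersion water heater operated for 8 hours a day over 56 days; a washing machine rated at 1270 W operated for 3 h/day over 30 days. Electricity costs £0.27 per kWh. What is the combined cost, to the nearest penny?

electric kettle: Power = V²/R = 120²/9 = 1600 W = 1.6 kW
electric kettle: Runtime = 1.5 h/day × 365 days = 547.5 h
electric kettle: 1.6 kW × 547.5 h = 876 kWh
immersion water heater: Runtime = 8 h/day × 56 days = 448 h
immersion water heater: 2.57 kW × 448 h = 1151.36 kWh
washing machine: Runtime = 3 h/day × 30 days = 90 h
washing machine: 1.27 kW × 90 h = 114.3 kWh
Total energy = 2141.66 kWh
Cost = 2141.66 × £0.27 = £578.25

£578.25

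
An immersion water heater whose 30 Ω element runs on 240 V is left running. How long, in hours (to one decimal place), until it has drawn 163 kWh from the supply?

Power = V²/R = 240²/30 = 1920 W = 1.92 kW
Hours = 163 kWh ÷ 1.92 kW = 84.9 h

84.9 h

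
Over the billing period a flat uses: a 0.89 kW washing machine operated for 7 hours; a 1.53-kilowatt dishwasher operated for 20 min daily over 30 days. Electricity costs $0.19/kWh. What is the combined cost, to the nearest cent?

washing machine: 0.89 kW × 7 h = 6.23 kWh
dishwasher: Runtime = 20 min × 30 = 600 min = 10 h
dishwasher: 1.53 kW × 10 h = 15.3 kWh
Total energy = 21.53 kWh
Cost = 21.53 × $0.19 = $4.09

$4.09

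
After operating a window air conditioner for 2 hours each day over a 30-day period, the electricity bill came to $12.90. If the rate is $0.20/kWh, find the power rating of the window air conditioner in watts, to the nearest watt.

Energy = $12.90 ÷ $0.20/kWh = 64.5 kWh
Runtime = 2 h/day × 30 days = 60 h
Power = 64.5 kWh ÷ 60 h = 1.075 kW = 1075 W

1075 W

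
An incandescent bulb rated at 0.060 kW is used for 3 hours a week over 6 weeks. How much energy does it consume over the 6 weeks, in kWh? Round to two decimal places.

1.08 kWh

Runtime = 3 h/week × 6 weeks = 18 h
Energy = 0.06 kW × 18 h = 1.08 kWh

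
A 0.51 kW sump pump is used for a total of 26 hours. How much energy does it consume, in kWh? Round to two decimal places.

13.26 kWh

Energy = 0.51 kW × 26 h = 13.26 kWh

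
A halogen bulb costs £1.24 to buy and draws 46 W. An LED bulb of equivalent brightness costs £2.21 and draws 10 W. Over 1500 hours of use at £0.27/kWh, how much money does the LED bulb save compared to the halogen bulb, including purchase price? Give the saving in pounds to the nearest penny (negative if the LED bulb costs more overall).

halogen bulb: £1.24 + (46/1000) kW × 1500 h × £0.27 = £1.24 + £18.63 = £19.87
LED bulb: £2.21 + (10/1000) kW × 1500 h × £0.27 = £2.21 + £4.05 = £6.26
Saving = £19.87 − £6.26 = £13.61

£13.61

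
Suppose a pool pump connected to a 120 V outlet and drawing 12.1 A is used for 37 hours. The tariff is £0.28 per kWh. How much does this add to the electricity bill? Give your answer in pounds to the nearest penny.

£15.04

Power = 12.1 A × 120 V = 1452 W = 1.452 kW
Energy = 1.452 kW × 37 h = 53.724 kWh
Cost = 53.724 kWh × £0.28/kWh = £15.04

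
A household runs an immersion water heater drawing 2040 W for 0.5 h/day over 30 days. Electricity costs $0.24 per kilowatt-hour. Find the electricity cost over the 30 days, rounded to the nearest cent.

Runtime = 0.5 h/day × 30 days = 15 h
Energy = 2.04 kW × 15 h = 30.6 kWh
Cost = 30.6 kWh × $0.24/kWh = $7.34

$7.34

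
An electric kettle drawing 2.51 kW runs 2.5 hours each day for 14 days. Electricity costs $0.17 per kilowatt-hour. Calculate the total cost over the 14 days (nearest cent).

$14.93

Runtime = 2.5 h/day × 14 days = 35 h
Energy = 2.51 kW × 35 h = 87.85 kWh
Cost = 87.85 kWh × $0.17/kWh = $14.93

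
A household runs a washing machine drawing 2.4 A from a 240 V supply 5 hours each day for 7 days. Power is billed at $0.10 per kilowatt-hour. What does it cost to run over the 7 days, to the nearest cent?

$2.02

Power = 2.4 A × 240 V = 576 W = 0.576 kW
Runtime = 5 h/day × 7 days = 35 h
Energy = 0.576 kW × 35 h = 20.16 kWh
Cost = 20.16 kWh × $0.10/kWh = $2.02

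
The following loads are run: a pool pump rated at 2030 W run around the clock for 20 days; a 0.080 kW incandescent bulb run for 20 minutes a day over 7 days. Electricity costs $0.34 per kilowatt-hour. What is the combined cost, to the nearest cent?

pool pump: Runtime = 24 h × 20 = 480 h
pool pump: 2.03 kW × 480 h = 974.4 kWh
incandescent bulb: Runtime = 20 min × 7 = 140 min = 2.333333… h
incandescent bulb: 0.08 kW × 2.333333… h = 0.186666… kWh
Total energy = 974.586666… kWh
Cost = 974.586666… × $0.34 = $331.36

$331.36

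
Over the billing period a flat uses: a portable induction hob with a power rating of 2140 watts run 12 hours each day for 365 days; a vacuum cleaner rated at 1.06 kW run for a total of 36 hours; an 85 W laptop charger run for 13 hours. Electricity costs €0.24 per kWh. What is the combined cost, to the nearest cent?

€2258.99

portable induction hob: Runtime = 12 h/day × 365 days = 4380 h
portable induction hob: 2.14 kW × 4380 h = 9373.2 kWh
vacuum cleaner: 1.06 kW × 36 h = 38.16 kWh
laptop charger: 0.085 kW × 13 h = 1.105 kWh
Total energy = 9412.465 kWh
Cost = 9412.465 × €0.24 = €2258.99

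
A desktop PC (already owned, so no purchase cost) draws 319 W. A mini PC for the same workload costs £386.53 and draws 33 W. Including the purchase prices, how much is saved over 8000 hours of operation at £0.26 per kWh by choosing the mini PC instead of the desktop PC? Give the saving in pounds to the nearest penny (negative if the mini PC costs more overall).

£208.35

desktop PC: £0.00 + (319/1000) kW × 8000 h × £0.26 = £0.00 + £663.52 = £663.52
mini PC: £386.53 + (33/1000) kW × 8000 h × £0.26 = £386.53 + £68.64 = £455.17
Saving = £663.52 − £455.17 = £208.35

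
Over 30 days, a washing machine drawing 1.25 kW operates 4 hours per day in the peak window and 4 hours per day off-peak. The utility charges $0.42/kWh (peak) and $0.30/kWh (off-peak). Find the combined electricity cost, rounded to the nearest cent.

$108.00

Peak energy = 1.25 kW × 4 h × 30 = 150 kWh
Off-peak energy = 1.25 kW × 4 h × 30 = 150 kWh
Cost = 150 × $0.42 + 150 × $0.30 = $63 + $45 = $108.00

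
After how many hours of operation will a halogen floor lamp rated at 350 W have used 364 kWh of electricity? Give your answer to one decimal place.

1040.0 h

Hours = 364 kWh ÷ 0.35 kW = 1040.0 h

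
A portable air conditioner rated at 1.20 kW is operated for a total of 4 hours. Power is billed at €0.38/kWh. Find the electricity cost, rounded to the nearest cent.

€1.82

Energy = 1.2 kW × 4 h = 4.8 kWh
Cost = 4.8 kWh × €0.38/kWh = €1.82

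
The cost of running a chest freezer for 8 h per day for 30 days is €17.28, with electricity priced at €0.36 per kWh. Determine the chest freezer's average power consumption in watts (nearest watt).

Energy = €17.28 ÷ €0.36/kWh = 48 kWh
Runtime = 8 h/day × 30 days = 240 h
Power = 48 kWh ÷ 240 h = 0.2 kW = 200 W

200 W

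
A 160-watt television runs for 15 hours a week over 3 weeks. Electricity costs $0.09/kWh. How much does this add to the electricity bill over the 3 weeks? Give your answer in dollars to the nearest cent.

$0.65

Runtime = 15 h/week × 3 weeks = 45 h
Energy = 0.16 kW × 45 h = 7.2 kWh
Cost = 7.2 kWh × $0.09/kWh = $0.65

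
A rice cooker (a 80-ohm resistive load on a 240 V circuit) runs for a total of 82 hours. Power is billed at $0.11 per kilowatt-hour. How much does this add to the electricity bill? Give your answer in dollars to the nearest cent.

$6.49

Power = V²/R = 240²/80 = 720 W = 0.72 kW
Energy = 0.72 kW × 82 h = 59.04 kWh
Cost = 59.04 kWh × $0.11/kWh = $6.49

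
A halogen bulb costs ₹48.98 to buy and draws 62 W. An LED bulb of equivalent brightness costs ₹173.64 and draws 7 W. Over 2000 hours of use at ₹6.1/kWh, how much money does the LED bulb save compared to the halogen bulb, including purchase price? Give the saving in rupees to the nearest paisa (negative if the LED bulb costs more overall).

₹546.34

halogen bulb: ₹48.98 + (62/1000) kW × 2000 h × ₹6.1 = ₹48.98 + ₹756.4 = ₹805.38
LED bulb: ₹173.64 + (7/1000) kW × 2000 h × ₹6.1 = ₹173.64 + ₹85.4 = ₹259.04
Saving = ₹805.38 − ₹259.04 = ₹546.34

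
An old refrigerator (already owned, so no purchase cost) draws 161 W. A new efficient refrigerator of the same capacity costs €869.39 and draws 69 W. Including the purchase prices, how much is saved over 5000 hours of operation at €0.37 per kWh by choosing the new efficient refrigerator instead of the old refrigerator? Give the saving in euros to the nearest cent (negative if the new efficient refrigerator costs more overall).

old refrigerator: €0.00 + (161/1000) kW × 5000 h × €0.37 = €0.00 + €297.85 = €297.85
new efficient refrigerator: €869.39 + (69/1000) kW × 5000 h × €0.37 = €869.39 + €127.65 = €997.04
Saving = €297.85 − €997.04 = −€699.19

-€699.19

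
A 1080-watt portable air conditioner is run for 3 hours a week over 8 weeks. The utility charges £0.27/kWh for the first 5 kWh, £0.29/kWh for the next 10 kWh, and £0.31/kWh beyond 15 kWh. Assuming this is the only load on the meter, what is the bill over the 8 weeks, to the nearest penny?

Runtime = 3 h/week × 8 weeks = 24 h
Energy = 1.08 kW × 24 h = 25.92 kWh
Tier 1 (0–5 kWh): 5 × £0.27 = £1.35
Tier 2 (5–15 kWh): 10 × £0.29 = £2.9
Above 15 kWh: 10.92 × £0.31 = £3.3852
Bill = £7.64

£7.64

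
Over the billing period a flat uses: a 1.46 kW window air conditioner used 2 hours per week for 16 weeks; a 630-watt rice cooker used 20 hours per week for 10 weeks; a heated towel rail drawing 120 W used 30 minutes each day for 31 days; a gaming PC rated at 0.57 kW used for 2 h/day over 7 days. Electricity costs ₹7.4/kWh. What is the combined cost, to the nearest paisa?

window air conditioner: Runtime = 2 h/week × 16 weeks = 32 h
window air conditioner: 1.46 kW × 32 h = 46.72 kWh
rice cooker: Runtime = 20 h/week × 10 weeks = 200 h
rice cooker: 0.63 kW × 200 h = 126 kWh
heated towel rail: Runtime = 30 min × 31 = 930 min = 15.5 h
heated towel rail: 0.12 kW × 15.5 h = 1.86 kWh
gaming PC: Runtime = 2 h/day × 7 days = 14 h
gaming PC: 0.57 kW × 14 h = 7.98 kWh
Total energy = 182.56 kWh
Cost = 182.56 × ₹7.4 = ₹1350.94

₹1350.94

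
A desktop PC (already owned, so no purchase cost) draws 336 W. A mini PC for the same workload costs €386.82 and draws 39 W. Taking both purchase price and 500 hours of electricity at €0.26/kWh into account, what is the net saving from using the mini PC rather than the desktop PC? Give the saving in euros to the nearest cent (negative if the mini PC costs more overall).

desktop PC: €0.00 + (336/1000) kW × 500 h × €0.26 = €0.00 + €43.68 = €43.68
mini PC: €386.82 + (39/1000) kW × 500 h × €0.26 = €386.82 + €5.07 = €391.89
Saving = €43.68 − €391.89 = −€348.21

-€348.21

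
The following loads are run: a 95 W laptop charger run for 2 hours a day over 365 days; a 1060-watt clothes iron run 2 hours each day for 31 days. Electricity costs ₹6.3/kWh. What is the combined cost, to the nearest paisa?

laptop charger: Runtime = 2 h/day × 365 days = 730 h
laptop charger: 0.095 kW × 730 h = 69.35 kWh
clothes iron: Runtime = 2 h/day × 31 days = 62 h
clothes iron: 1.06 kW × 62 h = 65.72 kWh
Total energy = 135.07 kWh
Cost = 135.07 × ₹6.3 = ₹850.94

₹850.94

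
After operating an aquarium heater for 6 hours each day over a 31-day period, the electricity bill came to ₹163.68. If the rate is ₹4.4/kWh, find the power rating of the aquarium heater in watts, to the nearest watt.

200 W

Energy = ₹163.68 ÷ ₹4.4/kWh = 37.2 kWh
Runtime = 6 h/day × 31 days = 186 h
Power = 37.2 kWh ÷ 186 h = 0.2 kW = 200 W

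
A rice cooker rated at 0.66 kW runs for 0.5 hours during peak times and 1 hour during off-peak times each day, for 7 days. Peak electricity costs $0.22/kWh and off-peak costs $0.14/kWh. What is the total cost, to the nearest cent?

$1.16

Peak energy = 0.66 kW × 0.5 h × 7 = 2.31 kWh
Off-peak energy = 0.66 kW × 1 h × 7 = 4.62 kWh
Cost = 2.31 × $0.22 + 4.62 × $0.14 = $0.5082 + $0.6468 = $1.16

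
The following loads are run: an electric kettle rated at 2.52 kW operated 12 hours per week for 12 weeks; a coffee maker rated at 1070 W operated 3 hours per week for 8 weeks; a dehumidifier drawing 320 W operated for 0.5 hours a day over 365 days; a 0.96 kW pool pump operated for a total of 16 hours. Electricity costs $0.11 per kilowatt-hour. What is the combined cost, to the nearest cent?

$50.86

electric kettle: Runtime = 12 h/week × 12 weeks = 144 h
electric kettle: 2.52 kW × 144 h = 362.88 kWh
coffee maker: Runtime = 3 h/week × 8 weeks = 24 h
coffee maker: 1.07 kW × 24 h = 25.68 kWh
dehumidifier: Runtime = 0.5 h/day × 365 days = 182.5 h
dehumidifier: 0.32 kW × 182.5 h = 58.4 kWh
pool pump: 0.96 kW × 16 h = 15.36 kWh
Total energy = 462.32 kWh
Cost = 462.32 × $0.11 = $50.86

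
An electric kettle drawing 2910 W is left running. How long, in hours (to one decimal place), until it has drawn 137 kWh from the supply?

47.1 h

Hours = 137 kWh ÷ 2.91 kW = 47.1 h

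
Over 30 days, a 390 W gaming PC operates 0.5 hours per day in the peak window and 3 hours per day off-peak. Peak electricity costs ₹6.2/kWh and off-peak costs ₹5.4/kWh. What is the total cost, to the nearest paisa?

Peak energy = 0.39 kW × 0.5 h × 30 = 5.85 kWh
Off-peak energy = 0.39 kW × 3 h × 30 = 35.1 kWh
Cost = 5.85 × ₹6.2 + 35.1 × ₹5.4 = ₹36.27 + ₹189.54 = ₹225.81

₹225.81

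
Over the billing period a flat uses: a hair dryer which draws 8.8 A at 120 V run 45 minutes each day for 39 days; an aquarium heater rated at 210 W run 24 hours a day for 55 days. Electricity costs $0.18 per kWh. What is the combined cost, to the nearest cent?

hair dryer: Power = 8.8 A × 120 V = 1056 W = 1.056 kW
hair dryer: Runtime = 45 min × 39 = 1755 min = 29.25 h
hair dryer: 1.056 kW × 29.25 h = 30.888 kWh
aquarium heater: Runtime = 24 h × 55 = 1320 h
aquarium heater: 0.21 kW × 1320 h = 277.2 kWh
Total energy = 308.088 kWh
Cost = 308.088 × $0.18 = $55.46

$55.46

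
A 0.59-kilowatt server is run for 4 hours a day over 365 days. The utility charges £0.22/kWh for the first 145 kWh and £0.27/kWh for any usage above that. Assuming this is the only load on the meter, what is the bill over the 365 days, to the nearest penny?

£225.33

Runtime = 4 h/day × 365 days = 1460 h
Energy = 0.59 kW × 1460 h = 861.4 kWh
Tier 1 (0–145 kWh): 145 × £0.22 = £31.9
Above 145 kWh: 716.4 × £0.27 = £193.428
Bill = £225.33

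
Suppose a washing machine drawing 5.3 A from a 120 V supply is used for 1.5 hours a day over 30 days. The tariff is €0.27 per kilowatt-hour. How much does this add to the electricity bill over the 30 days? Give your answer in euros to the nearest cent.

€7.73

Power = 5.3 A × 120 V = 636 W = 0.636 kW
Runtime = 1.5 h/day × 30 days = 45 h
Energy = 0.636 kW × 45 h = 28.62 kWh
Cost = 28.62 kWh × €0.27/kWh = €7.73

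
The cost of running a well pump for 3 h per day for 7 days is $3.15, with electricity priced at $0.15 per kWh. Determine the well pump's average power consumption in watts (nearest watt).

Energy = $3.15 ÷ $0.15/kWh = 21 kWh
Runtime = 3 h/day × 7 days = 21 h
Power = 21 kWh ÷ 21 h = 1 kW = 1000 W

1000 W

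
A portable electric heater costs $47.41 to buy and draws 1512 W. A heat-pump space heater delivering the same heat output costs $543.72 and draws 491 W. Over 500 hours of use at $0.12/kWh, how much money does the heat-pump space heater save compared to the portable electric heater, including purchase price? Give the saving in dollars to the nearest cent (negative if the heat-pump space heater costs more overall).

portable electric heater: $47.41 + (1512/1000) kW × 500 h × $0.12 = $47.41 + $90.72 = $138.13
heat-pump space heater: $543.72 + (491/1000) kW × 500 h × $0.12 = $543.72 + $29.46 = $573.18
Saving = $138.13 − $573.18 = −$435.05

-$435.05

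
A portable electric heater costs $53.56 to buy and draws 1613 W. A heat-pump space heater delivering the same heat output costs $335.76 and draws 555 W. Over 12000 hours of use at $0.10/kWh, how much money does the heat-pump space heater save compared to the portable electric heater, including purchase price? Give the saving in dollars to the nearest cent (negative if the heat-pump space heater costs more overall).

portable electric heater: $53.56 + (1613/1000) kW × 12000 h × $0.10 = $53.56 + $1935.6 = $1989.16
heat-pump space heater: $335.76 + (555/1000) kW × 12000 h × $0.10 = $335.76 + $666 = $1001.76
Saving = $1989.16 − $1001.76 = $987.4

$987.40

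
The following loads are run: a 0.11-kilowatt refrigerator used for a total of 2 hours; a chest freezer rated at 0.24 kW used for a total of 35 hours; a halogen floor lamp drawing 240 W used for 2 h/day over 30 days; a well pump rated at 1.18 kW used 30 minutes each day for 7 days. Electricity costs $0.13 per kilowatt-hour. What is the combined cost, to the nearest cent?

$3.53

refrigerator: 0.11 kW × 2 h = 0.22 kWh
chest freezer: 0.24 kW × 35 h = 8.4 kWh
halogen floor lamp: Runtime = 2 h/day × 30 days = 60 h
halogen floor lamp: 0.24 kW × 60 h = 14.4 kWh
well pump: Runtime = 30 min × 7 = 210 min = 3.5 h
well pump: 1.18 kW × 3.5 h = 4.13 kWh
Total energy = 27.15 kWh
Cost = 27.15 × $0.13 = $3.53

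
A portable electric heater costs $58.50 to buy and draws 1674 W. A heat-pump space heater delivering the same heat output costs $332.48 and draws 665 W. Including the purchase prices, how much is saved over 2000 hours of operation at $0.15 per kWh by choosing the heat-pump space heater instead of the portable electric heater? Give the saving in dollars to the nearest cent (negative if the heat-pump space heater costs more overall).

$28.72

portable electric heater: $58.50 + (1674/1000) kW × 2000 h × $0.15 = $58.50 + $502.2 = $560.7
heat-pump space heater: $332.48 + (665/1000) kW × 2000 h × $0.15 = $332.48 + $199.5 = $531.98
Saving = $560.7 − $531.98 = $28.72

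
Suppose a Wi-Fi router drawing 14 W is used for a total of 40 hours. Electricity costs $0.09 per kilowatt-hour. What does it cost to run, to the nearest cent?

Energy = 0.014 kW × 40 h = 0.56 kWh
Cost = 0.56 kWh × $0.09/kWh = $0.05

$0.05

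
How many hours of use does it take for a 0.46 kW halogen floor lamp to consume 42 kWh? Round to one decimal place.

Hours = 42 kWh ÷ 0.46 kW = 91.3 h

91.3 h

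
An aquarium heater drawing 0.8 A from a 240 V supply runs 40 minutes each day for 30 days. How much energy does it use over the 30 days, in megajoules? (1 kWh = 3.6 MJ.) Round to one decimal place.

Power = 0.8 A × 240 V = 192 W = 0.192 kW
Runtime = 40 min × 30 = 1200 min = 20 h
Energy = 0.192 kW × 20 h = 3.84 kWh
= 3.84 × 3.6 MJ = 13.8 MJ

13.8 MJ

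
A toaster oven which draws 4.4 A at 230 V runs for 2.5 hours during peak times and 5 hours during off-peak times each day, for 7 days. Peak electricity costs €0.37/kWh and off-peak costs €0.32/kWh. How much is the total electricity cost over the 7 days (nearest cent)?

€17.89

Power = 4.4 A × 230 V = 1012 W = 1.012 kW
Peak energy = 1.012 kW × 2.5 h × 7 = 17.71 kWh
Off-peak energy = 1.012 kW × 5 h × 7 = 35.42 kWh
Cost = 17.71 × €0.37 + 35.42 × €0.32 = €6.5527 + €11.3344 = €17.89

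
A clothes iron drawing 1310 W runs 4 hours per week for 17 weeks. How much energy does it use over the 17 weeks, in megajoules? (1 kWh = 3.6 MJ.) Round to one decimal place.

Runtime = 4 h/week × 17 weeks = 68 h
Energy = 1.31 kW × 68 h = 89.08 kWh
= 89.08 × 3.6 MJ = 320.7 MJ

320.7 MJ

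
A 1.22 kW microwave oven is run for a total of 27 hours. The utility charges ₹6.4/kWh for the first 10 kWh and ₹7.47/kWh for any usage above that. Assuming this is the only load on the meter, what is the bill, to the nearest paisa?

Energy = 1.22 kW × 27 h = 32.94 kWh
Tier 1 (0–10 kWh): 10 × ₹6.4 = ₹64
Above 10 kWh: 22.94 × ₹7.47 = ₹171.3618
Bill = ₹235.36

₹235.36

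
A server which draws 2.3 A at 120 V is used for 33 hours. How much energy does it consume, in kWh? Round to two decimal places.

Power = 2.3 A × 120 V = 276 W = 0.276 kW
Energy = 0.276 kW × 33 h = 9.108 kWh ≈ 9.11 kWh

9.11 kWh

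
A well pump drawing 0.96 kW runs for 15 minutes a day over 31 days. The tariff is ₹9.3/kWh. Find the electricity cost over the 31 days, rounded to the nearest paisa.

₹69.19

Runtime = 15 min × 31 = 465 min = 7.75 h
Energy = 0.96 kW × 7.75 h = 7.44 kWh
Cost = 7.44 kWh × ₹9.3/kWh = ₹69.19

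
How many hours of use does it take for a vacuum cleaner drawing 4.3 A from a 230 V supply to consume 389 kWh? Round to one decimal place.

Power = 4.3 A × 230 V = 989 W = 0.989 kW
Hours = 389 kWh ÷ 0.989 kW = 393.3 h

393.3 h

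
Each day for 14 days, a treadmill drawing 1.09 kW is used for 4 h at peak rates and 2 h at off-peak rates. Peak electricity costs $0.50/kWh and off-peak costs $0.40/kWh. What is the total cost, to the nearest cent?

$42.73

Peak energy = 1.09 kW × 4 h × 14 = 61.04 kWh
Off-peak energy = 1.09 kW × 2 h × 14 = 30.52 kWh
Cost = 61.04 × $0.50 + 30.52 × $0.40 = $30.52 + $12.208 = $42.73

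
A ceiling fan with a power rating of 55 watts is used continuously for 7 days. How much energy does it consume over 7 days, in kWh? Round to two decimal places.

9.24 kWh

Runtime = 24 h × 7 = 168 h
Energy = 0.055 kW × 168 h = 9.24 kWh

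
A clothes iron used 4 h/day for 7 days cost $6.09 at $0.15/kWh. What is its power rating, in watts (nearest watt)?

Energy = $6.09 ÷ $0.15/kWh = 40.6 kWh
Runtime = 4 h/day × 7 days = 28 h
Power = 40.6 kWh ÷ 28 h = 1.45 kW = 1450 W

1450 W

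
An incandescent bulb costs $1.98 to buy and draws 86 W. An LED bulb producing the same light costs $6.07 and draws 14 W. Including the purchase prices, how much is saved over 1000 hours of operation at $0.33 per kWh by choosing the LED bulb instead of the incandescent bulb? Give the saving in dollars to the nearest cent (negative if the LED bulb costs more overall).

incandescent bulb: $1.98 + (86/1000) kW × 1000 h × $0.33 = $1.98 + $28.38 = $30.36
LED bulb: $6.07 + (14/1000) kW × 1000 h × $0.33 = $6.07 + $4.62 = $10.69
Saving = $30.36 − $10.69 = $19.67

$19.67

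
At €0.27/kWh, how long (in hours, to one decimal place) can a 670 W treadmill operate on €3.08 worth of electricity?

17.0 h

Energy available = €3.08 ÷ €0.27/kWh = 11.4074 kWh
Hours = 11.4074 kWh ÷ 0.67 kW = 17.0 h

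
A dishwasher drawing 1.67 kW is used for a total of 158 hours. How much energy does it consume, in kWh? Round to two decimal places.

263.86 kWh

Energy = 1.67 kW × 158 h = 263.86 kWh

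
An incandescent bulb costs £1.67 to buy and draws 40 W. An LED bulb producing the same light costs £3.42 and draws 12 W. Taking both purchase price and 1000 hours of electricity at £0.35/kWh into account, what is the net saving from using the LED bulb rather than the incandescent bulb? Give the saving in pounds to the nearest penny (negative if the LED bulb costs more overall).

incandescent bulb: £1.67 + (40/1000) kW × 1000 h × £0.35 = £1.67 + £14 = £15.67
LED bulb: £3.42 + (12/1000) kW × 1000 h × £0.35 = £3.42 + £4.2 = £7.62
Saving = £15.67 − £7.62 = £8.05

£8.05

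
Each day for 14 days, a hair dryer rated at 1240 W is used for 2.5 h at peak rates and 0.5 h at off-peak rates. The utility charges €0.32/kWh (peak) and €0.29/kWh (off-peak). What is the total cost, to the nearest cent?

€16.41

Peak energy = 1.24 kW × 2.5 h × 14 = 43.4 kWh
Off-peak energy = 1.24 kW × 0.5 h × 14 = 8.68 kWh
Cost = 43.4 × €0.32 + 8.68 × €0.29 = €13.888 + €2.5172 = €16.41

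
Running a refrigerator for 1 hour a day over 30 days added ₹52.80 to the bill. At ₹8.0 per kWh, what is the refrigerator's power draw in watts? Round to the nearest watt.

220 W

Energy = ₹52.80 ÷ ₹8.0/kWh = 6.6 kWh
Runtime = 1 h/day × 30 days = 30 h
Power = 6.6 kWh ÷ 30 h = 0.22 kW = 220 W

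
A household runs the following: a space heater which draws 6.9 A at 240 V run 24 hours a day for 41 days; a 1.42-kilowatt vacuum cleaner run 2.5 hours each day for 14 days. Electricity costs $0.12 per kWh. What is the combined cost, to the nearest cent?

$201.50

space heater: Power = 6.9 A × 240 V = 1656 W = 1.656 kW
space heater: Runtime = 24 h × 41 = 984 h
space heater: 1.656 kW × 984 h = 1629.504 kWh
vacuum cleaner: Runtime = 2.5 h/day × 14 days = 35 h
vacuum cleaner: 1.42 kW × 35 h = 49.7 kWh
Total energy = 1679.204 kWh
Cost = 1679.204 × $0.12 = $201.50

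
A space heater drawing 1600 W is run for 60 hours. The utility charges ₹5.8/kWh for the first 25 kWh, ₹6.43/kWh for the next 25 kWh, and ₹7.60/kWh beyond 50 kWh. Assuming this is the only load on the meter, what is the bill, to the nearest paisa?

₹655.35

Energy = 1.6 kW × 60 h = 96 kWh
Tier 1 (0–25 kWh): 25 × ₹5.8 = ₹145
Tier 2 (25–50 kWh): 25 × ₹6.43 = ₹160.75
Above 50 kWh: 46 × ₹7.60 = ₹349.6
Bill = ₹655.35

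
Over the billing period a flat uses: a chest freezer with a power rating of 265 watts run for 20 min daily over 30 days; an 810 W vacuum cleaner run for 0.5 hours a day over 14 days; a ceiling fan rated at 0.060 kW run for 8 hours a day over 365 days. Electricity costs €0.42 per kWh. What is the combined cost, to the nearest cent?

chest freezer: Runtime = 20 min × 30 = 600 min = 10 h
chest freezer: 0.265 kW × 10 h = 2.65 kWh
vacuum cleaner: Runtime = 0.5 h/day × 14 days = 7 h
vacuum cleaner: 0.81 kW × 7 h = 5.67 kWh
ceiling fan: Runtime = 8 h/day × 365 days = 2920 h
ceiling fan: 0.06 kW × 2920 h = 175.2 kWh
Total energy = 183.52 kWh
Cost = 183.52 × €0.42 = €77.08

€77.08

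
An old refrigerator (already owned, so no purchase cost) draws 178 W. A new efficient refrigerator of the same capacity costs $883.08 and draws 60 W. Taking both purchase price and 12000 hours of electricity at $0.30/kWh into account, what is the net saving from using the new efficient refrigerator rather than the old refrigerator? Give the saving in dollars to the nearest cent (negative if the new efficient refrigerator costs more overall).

-$458.28

old refrigerator: $0.00 + (178/1000) kW × 12000 h × $0.30 = $0.00 + $640.8 = $640.8
new efficient refrigerator: $883.08 + (60/1000) kW × 12000 h × $0.30 = $883.08 + $216 = $1099.08
Saving = $640.8 − $1099.08 = −$458.28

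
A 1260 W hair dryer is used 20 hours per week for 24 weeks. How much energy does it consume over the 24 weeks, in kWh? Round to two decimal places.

Runtime = 20 h/week × 24 weeks = 480 h
Energy = 1.26 kW × 480 h = 604.8 kWh

604.80 kWh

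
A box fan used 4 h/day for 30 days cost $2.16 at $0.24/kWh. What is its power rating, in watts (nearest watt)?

75 W

Energy = $2.16 ÷ $0.24/kWh = 9 kWh
Runtime = 4 h/day × 30 days = 120 h
Power = 9 kWh ÷ 120 h = 0.075 kW = 75 W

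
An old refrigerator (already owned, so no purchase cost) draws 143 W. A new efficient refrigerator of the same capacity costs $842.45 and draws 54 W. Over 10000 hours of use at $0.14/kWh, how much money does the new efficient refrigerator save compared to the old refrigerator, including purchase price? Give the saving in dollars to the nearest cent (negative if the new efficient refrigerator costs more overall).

-$717.85

old refrigerator: $0.00 + (143/1000) kW × 10000 h × $0.14 = $0.00 + $200.2 = $200.2
new efficient refrigerator: $842.45 + (54/1000) kW × 10000 h × $0.14 = $842.45 + $75.6 = $918.05
Saving = $200.2 − $918.05 = −$717.85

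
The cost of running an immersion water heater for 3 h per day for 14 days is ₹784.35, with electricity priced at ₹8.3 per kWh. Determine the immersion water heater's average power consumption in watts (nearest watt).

2250 W

Energy = ₹784.35 ÷ ₹8.3/kWh = 94.5 kWh
Runtime = 3 h/day × 14 days = 42 h
Power = 94.5 kWh ÷ 42 h = 2.25 kW = 2250 W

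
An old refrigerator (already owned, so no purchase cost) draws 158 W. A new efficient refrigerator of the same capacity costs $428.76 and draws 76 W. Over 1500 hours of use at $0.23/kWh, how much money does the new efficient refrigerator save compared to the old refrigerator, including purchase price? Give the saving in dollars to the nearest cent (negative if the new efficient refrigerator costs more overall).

-$400.47

old refrigerator: $0.00 + (158/1000) kW × 1500 h × $0.23 = $0.00 + $54.51 = $54.51
new efficient refrigerator: $428.76 + (76/1000) kW × 1500 h × $0.23 = $428.76 + $26.22 = $454.98
Saving = $54.51 − $454.98 = −$400.47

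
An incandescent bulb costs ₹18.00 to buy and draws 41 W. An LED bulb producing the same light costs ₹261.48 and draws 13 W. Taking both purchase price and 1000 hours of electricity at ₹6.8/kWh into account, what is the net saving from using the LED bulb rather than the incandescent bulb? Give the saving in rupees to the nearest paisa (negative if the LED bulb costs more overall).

-₹53.08

incandescent bulb: ₹18.00 + (41/1000) kW × 1000 h × ₹6.8 = ₹18.00 + ₹278.8 = ₹296.8
LED bulb: ₹261.48 + (13/1000) kW × 1000 h × ₹6.8 = ₹261.48 + ₹88.4 = ₹349.88
Saving = ₹296.8 − ₹349.88 = −₹53.08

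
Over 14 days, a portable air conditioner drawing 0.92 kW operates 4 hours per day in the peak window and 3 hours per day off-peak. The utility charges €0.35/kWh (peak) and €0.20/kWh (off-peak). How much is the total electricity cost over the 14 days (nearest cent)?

Peak energy = 0.92 kW × 4 h × 14 = 51.52 kWh
Off-peak energy = 0.92 kW × 3 h × 14 = 38.64 kWh
Cost = 51.52 × €0.35 + 38.64 × €0.20 = €18.032 + €7.728 = €25.76

€25.76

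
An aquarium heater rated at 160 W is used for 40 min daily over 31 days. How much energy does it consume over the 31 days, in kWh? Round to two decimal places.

Runtime = 40 min × 31 = 1240 min = 20.666666… h
Energy = 0.16 kW × 20.666666… h = 3.306666… kWh ≈ 3.31 kWh

3.31 kWh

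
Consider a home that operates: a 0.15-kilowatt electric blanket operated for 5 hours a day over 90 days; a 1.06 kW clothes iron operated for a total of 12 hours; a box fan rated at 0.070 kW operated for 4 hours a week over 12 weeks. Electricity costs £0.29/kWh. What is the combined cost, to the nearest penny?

£24.24

electric blanket: Runtime = 5 h/day × 90 days = 450 h
electric blanket: 0.15 kW × 450 h = 67.5 kWh
clothes iron: 1.06 kW × 12 h = 12.72 kWh
box fan: Runtime = 4 h/week × 12 weeks = 48 h
box fan: 0.07 kW × 48 h = 3.36 kWh
Total energy = 83.58 kWh
Cost = 83.58 × £0.29 = £24.24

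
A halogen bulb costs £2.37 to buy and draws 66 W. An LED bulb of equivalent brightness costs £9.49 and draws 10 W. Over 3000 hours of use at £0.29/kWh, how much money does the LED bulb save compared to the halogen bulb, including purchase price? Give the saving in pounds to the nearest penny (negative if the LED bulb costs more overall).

halogen bulb: £2.37 + (66/1000) kW × 3000 h × £0.29 = £2.37 + £57.42 = £59.79
LED bulb: £9.49 + (10/1000) kW × 3000 h × £0.29 = £9.49 + £8.7 = £18.19
Saving = £59.79 − £18.19 = £41.6

£41.60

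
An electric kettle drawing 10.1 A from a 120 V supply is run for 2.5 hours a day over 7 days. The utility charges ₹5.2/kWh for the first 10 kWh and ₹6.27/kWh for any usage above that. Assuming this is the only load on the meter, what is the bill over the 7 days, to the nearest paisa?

Power = 10.1 A × 120 V = 1212 W = 1.212 kW
Runtime = 2.5 h/day × 7 days = 17.5 h
Energy = 1.212 kW × 17.5 h = 21.21 kWh
Tier 1 (0–10 kWh): 10 × ₹5.2 = ₹52
Above 10 kWh: 11.21 × ₹6.27 = ₹70.2867
Bill = ₹122.29

₹122.29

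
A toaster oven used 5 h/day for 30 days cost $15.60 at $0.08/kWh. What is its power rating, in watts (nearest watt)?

1300 W

Energy = $15.60 ÷ $0.08/kWh = 195 kWh
Runtime = 5 h/day × 30 days = 150 h
Power = 195 kWh ÷ 150 h = 1.3 kW = 1300 W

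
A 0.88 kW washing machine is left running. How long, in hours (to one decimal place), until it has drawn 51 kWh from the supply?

Hours = 51 kWh ÷ 0.88 kW = 58.0 h

58.0 h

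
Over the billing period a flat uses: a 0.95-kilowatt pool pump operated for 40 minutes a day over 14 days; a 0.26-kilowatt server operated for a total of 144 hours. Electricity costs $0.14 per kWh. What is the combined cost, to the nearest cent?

pool pump: Runtime = 40 min × 14 = 560 min = 9.333333… h
pool pump: 0.95 kW × 9.333333… h = 8.866666… kWh
server: 0.26 kW × 144 h = 37.44 kWh
Total energy = 46.306666… kWh
Cost = 46.306666… × $0.14 = $6.48

$6.48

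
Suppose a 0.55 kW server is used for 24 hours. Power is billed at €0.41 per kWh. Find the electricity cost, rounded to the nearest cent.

€5.41

Energy = 0.55 kW × 24 h = 13.2 kWh
Cost = 13.2 kWh × €0.41/kWh = €5.41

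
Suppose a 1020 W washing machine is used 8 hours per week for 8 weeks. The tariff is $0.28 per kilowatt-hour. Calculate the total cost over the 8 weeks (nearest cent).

Runtime = 8 h/week × 8 weeks = 64 h
Energy = 1.02 kW × 64 h = 65.28 kWh
Cost = 65.28 kWh × $0.28/kWh = $18.28

$18.28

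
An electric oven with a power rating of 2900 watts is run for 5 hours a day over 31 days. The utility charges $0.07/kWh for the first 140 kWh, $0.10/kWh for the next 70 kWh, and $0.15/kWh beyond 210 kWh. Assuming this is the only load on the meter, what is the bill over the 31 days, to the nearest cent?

$52.73

Runtime = 5 h/day × 31 days = 155 h
Energy = 2.9 kW × 155 h = 449.5 kWh
Tier 1 (0–140 kWh): 140 × $0.07 = $9.8
Tier 2 (140–210 kWh): 70 × $0.10 = $7
Above 210 kWh: 239.5 × $0.15 = $35.925
Bill = $52.73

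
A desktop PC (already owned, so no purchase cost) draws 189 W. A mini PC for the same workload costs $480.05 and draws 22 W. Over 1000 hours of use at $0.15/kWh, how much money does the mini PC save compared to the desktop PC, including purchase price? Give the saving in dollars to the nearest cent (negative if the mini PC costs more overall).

desktop PC: $0.00 + (189/1000) kW × 1000 h × $0.15 = $0.00 + $28.35 = $28.35
mini PC: $480.05 + (22/1000) kW × 1000 h × $0.15 = $480.05 + $3.3 = $483.35
Saving = $28.35 − $483.35 = −$455

-$455.00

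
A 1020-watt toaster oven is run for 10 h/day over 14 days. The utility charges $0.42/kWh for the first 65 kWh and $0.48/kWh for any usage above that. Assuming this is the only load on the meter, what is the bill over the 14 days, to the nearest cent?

$64.64

Runtime = 10 h/day × 14 days = 140 h
Energy = 1.02 kW × 140 h = 142.8 kWh
Tier 1 (0–65 kWh): 65 × $0.42 = $27.3
Above 65 kWh: 77.8 × $0.48 = $37.344
Bill = $64.64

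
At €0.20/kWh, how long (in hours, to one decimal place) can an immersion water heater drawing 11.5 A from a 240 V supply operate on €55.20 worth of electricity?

100.0 h

Power = 11.5 A × 240 V = 2760 W = 2.76 kW
Energy available = €55.20 ÷ €0.20/kWh = 276 kWh
Hours = 276 kWh ÷ 2.76 kW = 100.0 h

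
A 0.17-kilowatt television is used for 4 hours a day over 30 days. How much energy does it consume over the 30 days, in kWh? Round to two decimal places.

20.40 kWh

Runtime = 4 h/day × 30 days = 120 h
Energy = 0.17 kW × 120 h = 20.4 kWh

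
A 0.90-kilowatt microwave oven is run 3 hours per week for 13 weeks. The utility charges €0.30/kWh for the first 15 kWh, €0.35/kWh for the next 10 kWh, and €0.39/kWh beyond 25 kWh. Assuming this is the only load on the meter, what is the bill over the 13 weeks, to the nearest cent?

€11.94

Runtime = 3 h/week × 13 weeks = 39 h
Energy = 0.9 kW × 39 h = 35.1 kWh
Tier 1 (0–15 kWh): 15 × €0.30 = €4.5
Tier 2 (15–25 kWh): 10 × €0.35 = €3.5
Above 25 kWh: 10.1 × €0.39 = €3.939
Bill = €11.94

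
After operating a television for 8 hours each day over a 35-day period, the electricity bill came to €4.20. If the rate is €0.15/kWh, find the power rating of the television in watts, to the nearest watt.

100 W

Energy = €4.20 ÷ €0.15/kWh = 28 kWh
Runtime = 8 h/day × 35 days = 280 h
Power = 28 kWh ÷ 280 h = 0.1 kW = 100 W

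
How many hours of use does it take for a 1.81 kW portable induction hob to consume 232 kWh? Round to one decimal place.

Hours = 232 kWh ÷ 1.81 kW = 128.2 h

128.2 h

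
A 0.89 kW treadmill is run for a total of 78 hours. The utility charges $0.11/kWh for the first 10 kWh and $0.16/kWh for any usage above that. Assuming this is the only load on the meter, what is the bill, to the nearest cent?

Energy = 0.89 kW × 78 h = 69.42 kWh
Tier 1 (0–10 kWh): 10 × $0.11 = $1.1
Above 10 kWh: 59.42 × $0.16 = $9.5072
Bill = $10.61

$10.61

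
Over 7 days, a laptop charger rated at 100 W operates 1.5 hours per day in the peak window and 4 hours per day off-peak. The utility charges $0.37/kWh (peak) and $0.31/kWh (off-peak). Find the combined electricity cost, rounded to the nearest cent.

Peak energy = 0.1 kW × 1.5 h × 7 = 1.05 kWh
Off-peak energy = 0.1 kW × 4 h × 7 = 2.8 kWh
Cost = 1.05 × $0.37 + 2.8 × $0.31 = $0.3885 + $0.868 = $1.26

$1.26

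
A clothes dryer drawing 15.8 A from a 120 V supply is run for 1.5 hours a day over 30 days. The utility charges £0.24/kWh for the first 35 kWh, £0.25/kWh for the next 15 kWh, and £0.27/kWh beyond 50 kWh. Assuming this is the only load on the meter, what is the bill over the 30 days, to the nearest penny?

£21.69

Power = 15.8 A × 120 V = 1896 W = 1.896 kW
Runtime = 1.5 h/day × 30 days = 45 h
Energy = 1.896 kW × 45 h = 85.32 kWh
Tier 1 (0–35 kWh): 35 × £0.24 = £8.4
Tier 2 (35–50 kWh): 15 × £0.25 = £3.75
Above 50 kWh: 35.32 × £0.27 = £9.5364
Bill = £21.69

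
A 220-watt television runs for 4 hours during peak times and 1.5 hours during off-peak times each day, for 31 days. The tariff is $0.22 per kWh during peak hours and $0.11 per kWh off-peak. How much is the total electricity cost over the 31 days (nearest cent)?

$7.13

Peak energy = 0.22 kW × 4 h × 31 = 27.28 kWh
Off-peak energy = 0.22 kW × 1.5 h × 31 = 10.23 kWh
Cost = 27.28 × $0.22 + 10.23 × $0.11 = $6.0016 + $1.1253 = $7.13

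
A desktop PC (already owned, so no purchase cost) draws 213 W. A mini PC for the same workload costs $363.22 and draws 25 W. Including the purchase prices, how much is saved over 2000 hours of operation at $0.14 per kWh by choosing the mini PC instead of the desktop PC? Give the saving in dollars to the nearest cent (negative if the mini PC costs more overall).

desktop PC: $0.00 + (213/1000) kW × 2000 h × $0.14 = $0.00 + $59.64 = $59.64
mini PC: $363.22 + (25/1000) kW × 2000 h × $0.14 = $363.22 + $7 = $370.22
Saving = $59.64 − $370.22 = −$310.58

-$310.58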